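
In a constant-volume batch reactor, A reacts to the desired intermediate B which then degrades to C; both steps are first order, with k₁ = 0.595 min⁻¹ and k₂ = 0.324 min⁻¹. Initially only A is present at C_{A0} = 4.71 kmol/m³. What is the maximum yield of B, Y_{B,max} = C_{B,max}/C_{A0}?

0.484

Evaluating C_B at t_opt = ln(k₂/k₁)/(k₂−k₁) gives C_{B,max}/C_{A0} = (k₁/k₂)^[k₂/(k₂−k₁)].
= (0.595/0.324)^(0.324/(0.324−0.595)) = (1.836)^(-1.196) = 0.4835.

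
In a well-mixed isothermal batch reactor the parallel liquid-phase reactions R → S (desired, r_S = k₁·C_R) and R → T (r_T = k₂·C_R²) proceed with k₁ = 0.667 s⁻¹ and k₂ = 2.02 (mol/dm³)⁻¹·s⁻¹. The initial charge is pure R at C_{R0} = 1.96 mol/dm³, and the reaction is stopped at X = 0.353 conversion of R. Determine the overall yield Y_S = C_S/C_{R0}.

0.0606

C_R = C_{R0}(1−X) = 1.268 mol/dm³.
Along a PFR/batch, dC_S/dC_R = −r_S/(r_S+r_T) = −k₁/(k₁+k₂·C_R).
Integrating from C_{R0} to C_R: C_S = (0.667/2.02)·ln[(0.667+2.02·1.96)/(0.667+2.02·1.27)] = 0.3302·ln(4.626/3.229) = 0.1188 mol/dm³.
Y_S = C_S/C_{R0} = 0.1188/1.96 = 0.0606.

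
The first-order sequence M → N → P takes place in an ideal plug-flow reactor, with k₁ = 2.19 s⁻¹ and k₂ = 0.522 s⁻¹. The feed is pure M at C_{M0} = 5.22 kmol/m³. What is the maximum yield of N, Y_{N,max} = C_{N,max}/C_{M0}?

0.638

For a first-order series the maximum intermediate yield is C_{N,max}/C_{M0} = (k₁/k₂)^[k₂/(k₂−k₁)].
= (2.19/0.522)^(0.522/(0.522−2.19)) = (4.195)^(-0.3129) = 0.6384.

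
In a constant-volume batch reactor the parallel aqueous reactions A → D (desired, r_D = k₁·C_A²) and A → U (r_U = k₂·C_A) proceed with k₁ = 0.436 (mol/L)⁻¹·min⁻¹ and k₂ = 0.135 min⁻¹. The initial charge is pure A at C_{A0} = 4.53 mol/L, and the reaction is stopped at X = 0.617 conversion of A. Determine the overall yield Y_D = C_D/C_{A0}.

0.558

C_A = C_{A0}(1−X) = 1.735 mol/L.
Along a PFR/batch, dC_U/dC_A = −r_U/(r_D+r_U) = −k₂/(k₂+k₁·C_A).
Integrating from C_{A0} to C_A: C_U = (0.135/0.436)·ln[(0.135+0.436·4.53)/(0.135+0.436·1.73)] = 0.3096·ln(2.110/0.8915) = 0.2668 mol/L.
Then C_D = (C_{A0}−C_A) − C_U = 2.795 − 0.2668 = 2.528 mol/L.
Y_D = C_D/C_{A0} = 2.528/4.53 = 0.558.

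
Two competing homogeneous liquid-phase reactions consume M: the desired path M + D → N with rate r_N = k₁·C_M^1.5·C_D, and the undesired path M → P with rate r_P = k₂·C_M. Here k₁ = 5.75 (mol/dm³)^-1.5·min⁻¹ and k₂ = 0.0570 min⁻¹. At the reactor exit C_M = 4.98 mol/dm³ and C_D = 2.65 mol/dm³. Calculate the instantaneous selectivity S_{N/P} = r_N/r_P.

597

S_{N/P} = r_N/r_P = (k₁·C_M^1.5·C_D)/(k₂·C_M) = (k₁/k₂)·C_M^0.5·C_D.
= (5.75×4.980^1.5×2.650) / (0.0570×4.980) = 169.3/0.2839 = 597.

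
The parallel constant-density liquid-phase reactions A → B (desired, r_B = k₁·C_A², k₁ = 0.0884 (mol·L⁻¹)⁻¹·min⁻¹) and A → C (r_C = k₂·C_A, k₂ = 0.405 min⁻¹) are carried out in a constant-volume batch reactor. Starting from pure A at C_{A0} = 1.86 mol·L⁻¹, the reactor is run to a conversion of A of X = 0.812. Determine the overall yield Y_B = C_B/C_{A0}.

C_A = C_{A0}(1−X) = 0.3497 mol·L⁻¹.
Along a PFR/batch, dC_C/dC_A = −r_C/(r_B+r_C) = −k₂/(k₂+k₁·C_A).
Integrating from C_{A0} to C_A: C_C = (0.405/0.0884)·ln[(0.405+0.0884·1.86)/(0.405+0.0884·0.350)] = 4.581·ln(0.5694/0.4359) = 1.224 mol·L⁻¹.
Then C_B = (C_{A0}−C_A) − C_C = 1.510 − 1.224 = 0.2862 mol·L⁻¹.
Y_B = C_B/C_{A0} = 0.2862/1.86 = 0.154.

0.154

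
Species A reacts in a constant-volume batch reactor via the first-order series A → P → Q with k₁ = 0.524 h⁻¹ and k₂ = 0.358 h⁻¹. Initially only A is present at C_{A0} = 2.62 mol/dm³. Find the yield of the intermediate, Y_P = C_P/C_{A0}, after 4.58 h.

0.326

For first-order series with pure A initially, C_P(t) = k₁C_{A0}/(k₂−k₁)·(e^(−k₁t) − e^(−k₂t)).
e^(−k₁t) = e^(−0.524×4.58) = e^(−2.400) = 0.09073; e^(−k₂t) = e^(−1.640) = 0.1940.
C_P = 0.524×2.62/(0.358−0.524) × (0.09073−0.1940) = (-8.270)×(-0.1033) = 0.8545 mol/dm³.
Y_P = C_P/C_{A0} = 0.8545/2.62 = 0.326.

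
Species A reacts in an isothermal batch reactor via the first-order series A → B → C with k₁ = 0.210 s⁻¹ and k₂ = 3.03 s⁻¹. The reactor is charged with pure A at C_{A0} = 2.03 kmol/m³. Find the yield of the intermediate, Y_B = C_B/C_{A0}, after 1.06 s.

0.0566

For first-order series with pure A initially, C_B(t) = k₁C_{A0}/(k₂−k₁)·(e^(−k₁t) − e^(−k₂t)).
e^(−k₁t) = e^(−0.210×1.06) = e^(−0.2226) = 0.8004; e^(−k₂t) = e^(−3.212) = 0.04028.
C_B = 0.210×2.03/(3.03−0.210) × (0.8004−0.04028) = 0.1512×0.7602 = 0.1149 kmol/m³.
Y_B = C_B/C_{A0} = 0.1149/2.03 = 0.0566.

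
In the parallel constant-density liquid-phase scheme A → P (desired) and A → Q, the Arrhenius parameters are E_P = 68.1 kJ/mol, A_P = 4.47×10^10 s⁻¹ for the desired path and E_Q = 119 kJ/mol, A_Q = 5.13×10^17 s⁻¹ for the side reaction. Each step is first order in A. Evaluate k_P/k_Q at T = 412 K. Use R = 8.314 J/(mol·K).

k_P/k_Q = (A_P/A_Q)·exp[−(E_P−E_Q)/(RT)] = (A_P/A_Q)·exp[(E_Q−E_P)/(RT)].
(E_Q−E_P)/(RT) = (119−68.1)×10³/(8.314×412) = 50900/3425 = 14.86.
k_P/k_Q = (4.47×10^10/5.13×10^17)·exp(14.86) = 8.713×10^-8 × 2.841×10^6 = 0.248.
Since E_P < E_Q, lowering the temperature improves selectivity toward P.

0.248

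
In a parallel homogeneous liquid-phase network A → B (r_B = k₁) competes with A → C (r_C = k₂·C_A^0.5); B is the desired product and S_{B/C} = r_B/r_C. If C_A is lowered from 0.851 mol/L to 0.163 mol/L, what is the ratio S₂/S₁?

2.28

S_{B/C} = (k₁/k₂)·C_A^-0.5, so S₂/S₁ = (C_{A,2}/C_{A,1})^-0.5.
= (0.163/0.851)^(-0.5) = (0.1915)^(-0.5) = 2.28.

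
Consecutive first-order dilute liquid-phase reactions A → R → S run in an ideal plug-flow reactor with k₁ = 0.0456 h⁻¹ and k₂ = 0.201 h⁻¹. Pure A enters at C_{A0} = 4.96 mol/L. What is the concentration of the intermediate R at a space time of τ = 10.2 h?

For first-order series with pure A initially, C_R(τ) = k₁C_{A0}/(k₂−k₁)·(e^(−k₁τ) − e^(−k₂τ)).
e^(−k₁τ) = e^(−0.0456×10.2) = e^(−0.4651) = 0.6281; e^(−k₂τ) = e^(−2.050) = 0.1287.
C_R = 0.0456×4.96/(0.201−0.0456) × (0.6281−0.1287) = 1.455×0.4994 = 0.7268 mol/L.

0.727 mol/L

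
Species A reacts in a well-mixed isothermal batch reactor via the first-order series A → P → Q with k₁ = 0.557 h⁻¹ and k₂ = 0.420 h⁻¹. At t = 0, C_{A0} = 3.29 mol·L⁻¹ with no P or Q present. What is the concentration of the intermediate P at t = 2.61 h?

For first-order series with pure A initially, C_P(t) = k₁C_{A0}/(k₂−k₁)·(e^(−k₁t) − e^(−k₂t)).
e^(−k₁t) = e^(−0.557×2.61) = e^(−1.454) = 0.2337; e^(−k₂t) = e^(−1.096) = 0.3341.
C_P = 0.557×3.29/(0.420−0.557) × (0.2337−0.3341) = (-13.38)×(-0.1005) = 1.344 mol·L⁻¹.

1.34 mol·L⁻¹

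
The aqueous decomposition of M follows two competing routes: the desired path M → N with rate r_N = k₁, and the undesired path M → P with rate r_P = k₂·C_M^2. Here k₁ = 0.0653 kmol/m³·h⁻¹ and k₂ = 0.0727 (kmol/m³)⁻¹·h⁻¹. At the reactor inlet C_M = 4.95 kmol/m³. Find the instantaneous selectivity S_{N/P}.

S_{N/P} = r_N/r_P = (k₁)/(k₂·C_M^2) = (k₁/k₂)·C_M^-2.
= (0.0653) / (0.0727×4.950^2) = 0.06530/1.781 = 0.0367.

0.0367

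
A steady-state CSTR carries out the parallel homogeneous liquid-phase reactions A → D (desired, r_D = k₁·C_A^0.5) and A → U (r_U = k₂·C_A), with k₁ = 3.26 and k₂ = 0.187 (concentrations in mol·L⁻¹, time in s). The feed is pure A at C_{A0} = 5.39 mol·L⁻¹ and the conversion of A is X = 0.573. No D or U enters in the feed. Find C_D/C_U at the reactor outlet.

Exit C_A = C_{A0}(1−X) = 5.39×0.427 = 2.302 mol·L⁻¹.
In a CSTR the entire volume is at exit conditions, so r_D = 3.26×2.302^0.5 = 4.946 and r_U = 0.187×2.302 = 0.4304.
Overall selectivity = C_D/C_U = r_Dτ/(r_Uτ) = r_D/r_U = 11.5.

11.5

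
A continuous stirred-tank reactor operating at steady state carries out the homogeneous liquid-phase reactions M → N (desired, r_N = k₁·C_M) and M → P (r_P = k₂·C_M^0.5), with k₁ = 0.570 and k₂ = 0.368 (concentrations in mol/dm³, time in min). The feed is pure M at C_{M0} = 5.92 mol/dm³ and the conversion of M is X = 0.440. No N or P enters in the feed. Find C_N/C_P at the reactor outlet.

Exit C_M = C_{M0}(1−X) = 5.92×0.560 = 3.315 mol/dm³.
In a CSTR the entire volume is at exit conditions, so r_N = 0.570×3.315 = 1.890 and r_P = 0.368×3.315^0.5 = 0.6700.
Overall selectivity = C_N/C_P = r_Nτ/(r_Pτ) = r_N/r_P = 2.82.

2.82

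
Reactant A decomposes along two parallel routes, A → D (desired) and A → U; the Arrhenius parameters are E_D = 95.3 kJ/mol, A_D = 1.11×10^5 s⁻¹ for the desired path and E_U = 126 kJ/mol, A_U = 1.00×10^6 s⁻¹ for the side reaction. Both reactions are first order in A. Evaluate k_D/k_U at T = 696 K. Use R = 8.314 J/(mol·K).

22.4

Since both paths have the same order in A, the concentration cancels and S_{D/U} = k_D/k_U = (A_D/A_U)·exp[(E_U−E_D)/(RT)].
(E_U−E_D)/(RT) = (126−95.3)×10³/(8.314×696) = 30700/5787 = 5.305.
k_D/k_U = (1.11×10^5/1.00×10^6)·exp(5.305) = 0.1110 × 201.4 = 22.4.
Since E_D < E_U, lowering the temperature improves selectivity toward D.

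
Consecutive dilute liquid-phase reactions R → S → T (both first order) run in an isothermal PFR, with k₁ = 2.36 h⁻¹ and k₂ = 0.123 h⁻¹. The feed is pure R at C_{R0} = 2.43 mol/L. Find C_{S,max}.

2.07 mol/L

At the optimum, C_{S,max}/C_{R0} = (k₁/k₂)^[k₂/(k₂−k₁)].
= (2.36/0.123)^(0.123/(0.123−2.36)) = (19.19)^(-0.05498) = 0.8501.
C_{S,max} = 0.8501×2.43 = 2.07 mol/L.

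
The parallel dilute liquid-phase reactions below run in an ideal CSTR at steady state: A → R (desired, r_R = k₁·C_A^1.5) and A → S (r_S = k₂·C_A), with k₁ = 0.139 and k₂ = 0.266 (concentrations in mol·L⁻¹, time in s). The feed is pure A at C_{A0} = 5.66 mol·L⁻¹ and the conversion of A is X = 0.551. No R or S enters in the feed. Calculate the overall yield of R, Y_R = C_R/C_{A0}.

Exit C_A = C_{A0}(1−X) = 5.66×0.449 = 2.541 mol·L⁻¹.
Rates in a CSTR are evaluated at the outlet concentration: r_R = 0.139×2.541^1.5 = 0.5631, r_S = 0.266×2.541 = 0.6760.
Fraction of consumed A going to R: r_R/(r_R+r_S) = 0.4545.
C_R = 0.4545·C_{A0}·X = 0.4545×5.66×0.551 = 1.42 mol·L⁻¹; Y_R = C_R/C_{A0} = 0.250.

0.250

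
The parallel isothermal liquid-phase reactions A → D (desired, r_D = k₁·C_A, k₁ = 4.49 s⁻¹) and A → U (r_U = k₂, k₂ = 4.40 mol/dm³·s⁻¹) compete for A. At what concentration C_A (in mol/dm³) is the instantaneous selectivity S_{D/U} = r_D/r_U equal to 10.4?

10.2 mol/dm³

S_{D/U} = (k₁/k₂)·C_A ⇒ C_A = S·k₂/k₁.
= 10.4×4.40/4.49 = 10.2 mol/dm³.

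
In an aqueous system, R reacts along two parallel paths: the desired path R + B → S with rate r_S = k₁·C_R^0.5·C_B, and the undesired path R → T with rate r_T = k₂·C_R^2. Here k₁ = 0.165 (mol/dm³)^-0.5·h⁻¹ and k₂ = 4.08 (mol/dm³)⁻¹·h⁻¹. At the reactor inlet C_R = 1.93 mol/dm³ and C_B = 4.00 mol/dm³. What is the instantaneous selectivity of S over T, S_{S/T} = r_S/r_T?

0.0603

S_{S/T} = r_S/r_T = (k₁·C_R^0.5·C_B)/(k₂·C_R^2) = (k₁/k₂)·C_R^-1.5·C_B.
= (0.165×1.930^0.5×4.000) / (4.08×1.930^2) = 0.9169/15.20 = 0.0603.
The undesired path is higher order in R, so low C_R (CSTR or dilute feed) favours S.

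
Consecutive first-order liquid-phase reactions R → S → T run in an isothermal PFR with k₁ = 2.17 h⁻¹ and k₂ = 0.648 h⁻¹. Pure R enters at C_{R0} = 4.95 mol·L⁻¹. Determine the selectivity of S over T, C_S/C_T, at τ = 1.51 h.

1.00

For first-order series with pure R initially, C_S(τ) = k₁C_{R0}/(k₂−k₁)·(e^(−k₁τ) − e^(−k₂τ)).
e^(−k₁τ) = e^(−2.17×1.51) = e^(−3.277) = 0.03775; e^(−k₂τ) = e^(−0.9785) = 0.3759.
C_S = 2.17×4.95/(0.648−2.17) × (0.03775−0.3759) = (-7.057)×(-0.3381) = 2.386 mol·L⁻¹.
C_R = C_{R0}e^(−k₁τ) = 0.1869 mol·L⁻¹, so C_T = C_{R0}−C_R−C_S = 2.377 mol·L⁻¹; C_S/C_T = 1.00.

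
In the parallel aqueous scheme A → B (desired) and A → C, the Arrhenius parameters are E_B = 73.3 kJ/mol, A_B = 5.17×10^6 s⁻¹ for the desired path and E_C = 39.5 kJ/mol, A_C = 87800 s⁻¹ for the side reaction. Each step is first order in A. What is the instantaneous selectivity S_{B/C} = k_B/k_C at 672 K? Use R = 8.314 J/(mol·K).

With equal orders, S_{B/C} = k_B/k_C = (A_B/A_C)·exp[(E_C−E_B)/(RT)].
(E_C−E_B)/(RT) = (39.5−73.3)×10³/(8.314×672) = -33800/5587 = -6.050.
k_B/k_C = (5.17×10^6/87800)·exp(-6.050) = 58.88 × 0.002358 = 0.139.

0.139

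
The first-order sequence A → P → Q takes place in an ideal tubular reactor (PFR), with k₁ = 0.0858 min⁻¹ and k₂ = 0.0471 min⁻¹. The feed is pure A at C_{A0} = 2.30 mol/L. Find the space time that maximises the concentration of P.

15.5 min

The intermediate peaks when r₁ = r₂, i.e. k₁e^(−k₁τ) = k₂e^(−k₂τ), giving τ_opt = ln(k₂/k₁)/(k₂−k₁).
= ln(0.0471/0.0858)/(0.0471−0.0858) = ln(0.5490)/-0.03870 = -0.5997/-0.03870 = 15.5 min.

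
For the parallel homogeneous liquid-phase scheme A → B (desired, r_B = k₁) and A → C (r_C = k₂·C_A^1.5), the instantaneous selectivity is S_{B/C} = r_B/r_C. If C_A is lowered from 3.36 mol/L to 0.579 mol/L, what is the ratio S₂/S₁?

S_{B/C} = (k₁/k₂)·C_A^-1.5, so S₂/S₁ = (C_{A,2}/C_{A,1})^-1.5.
= (0.579/3.36)^(-1.5) = (0.1723)^(-1.5) = 14.0.

14.0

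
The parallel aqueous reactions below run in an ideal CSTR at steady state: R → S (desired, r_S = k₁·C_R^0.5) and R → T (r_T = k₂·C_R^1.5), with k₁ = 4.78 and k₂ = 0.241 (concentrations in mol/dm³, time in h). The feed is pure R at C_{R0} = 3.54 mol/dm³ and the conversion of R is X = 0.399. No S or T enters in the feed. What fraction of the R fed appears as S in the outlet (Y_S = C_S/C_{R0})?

0.360

Exit C_R = C_{R0}(1−X) = 3.54×0.601 = 2.128 mol/dm³.
A CSTR operates uniformly at the exit composition, giving r_S = 6.972 and r_T = 0.7479 (each k·C_R^n at C_R = 2.128).
Fraction of consumed R going to S: r_S/(r_S+r_T) = 0.9031.
C_S = 0.9031·C_{R0}·X = 0.9031×3.54×0.399 = 1.28 mol/dm³; Y_S = C_S/C_{R0} = 0.360.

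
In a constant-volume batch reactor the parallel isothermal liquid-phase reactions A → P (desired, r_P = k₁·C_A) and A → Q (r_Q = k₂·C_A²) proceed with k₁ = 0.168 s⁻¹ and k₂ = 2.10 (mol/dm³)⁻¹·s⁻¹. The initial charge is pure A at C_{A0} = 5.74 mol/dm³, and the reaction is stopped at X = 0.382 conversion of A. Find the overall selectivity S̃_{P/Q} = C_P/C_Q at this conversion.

C_A = C_{A0}(1−X) = 3.547 mol/dm³.
Along a PFR/batch, dC_P/dC_A = −r_P/(r_P+r_Q) = −k₁/(k₁+k₂·C_A).
Integrating from C_{A0} to C_A: C_P = (0.168/2.10)·ln[(0.168+2.10·5.74)/(0.168+2.10·3.55)] = 0.08000·ln(12.22/7.617) = 0.03782 mol/dm³.
C_Q = (C_{A0}−C_A)−C_P = 2.155 mol/dm³; S̃_{P/Q} = 0.03782/2.155 = 0.0176.

0.0176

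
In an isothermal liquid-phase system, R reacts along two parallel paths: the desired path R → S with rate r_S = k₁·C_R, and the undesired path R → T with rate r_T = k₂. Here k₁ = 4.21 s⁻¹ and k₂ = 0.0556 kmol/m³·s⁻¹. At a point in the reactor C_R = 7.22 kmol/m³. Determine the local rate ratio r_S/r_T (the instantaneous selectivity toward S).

547

S_{S/T} = r_S/r_T = (k₁·C_R)/(k₂) = (k₁/k₂)·C_R.
= (4.21×7.220) / (0.0556) = 30.40/0.05560 = 547.
Since the desired path is higher order in R, keeping C_R high (PFR or concentrated feed) favours S.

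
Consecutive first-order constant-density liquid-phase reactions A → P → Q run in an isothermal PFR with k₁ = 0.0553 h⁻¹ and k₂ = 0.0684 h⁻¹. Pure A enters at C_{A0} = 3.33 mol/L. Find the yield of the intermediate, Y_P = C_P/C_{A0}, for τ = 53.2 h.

Solving the coupled first-order balances gives C_P(τ) = [k₁/(k₂−k₁)]·C_{A0}·(e^(−k₁τ) − e^(−k₂τ)).
e^(−k₁τ) = e^(−0.0553×53.2) = e^(−2.942) = 0.05276; e^(−k₂τ) = e^(−3.639) = 0.02628.
C_P = 0.0553×3.33/(0.0684−0.0553) × (0.05276−0.02628) = 14.06×0.02648 = 0.3722 mol/L.
Y_P = C_P/C_{A0} = 0.3722/3.33 = 0.112.

0.112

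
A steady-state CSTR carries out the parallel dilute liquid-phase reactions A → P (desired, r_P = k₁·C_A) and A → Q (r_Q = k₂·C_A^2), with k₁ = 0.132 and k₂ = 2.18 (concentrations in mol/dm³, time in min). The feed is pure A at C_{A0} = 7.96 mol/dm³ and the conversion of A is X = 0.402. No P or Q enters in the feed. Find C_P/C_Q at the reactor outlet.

Exit C_A = C_{A0}(1−X) = 7.96×0.598 = 4.760 mol/dm³.
A CSTR operates uniformly at the exit composition, giving r_P = 0.6283 and r_Q = 49.40 (each k·C_A^n at C_A = 4.760).
Overall selectivity = C_P/C_Q = r_Pτ/(r_Qτ) = r_P/r_Q = 0.0127.

0.0127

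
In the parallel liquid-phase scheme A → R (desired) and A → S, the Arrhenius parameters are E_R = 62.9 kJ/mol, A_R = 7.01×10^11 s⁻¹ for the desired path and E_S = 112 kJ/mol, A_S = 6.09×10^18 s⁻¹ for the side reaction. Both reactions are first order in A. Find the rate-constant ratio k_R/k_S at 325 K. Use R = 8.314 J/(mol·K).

k_R/k_S = (A_R/A_S)·exp[−(E_R−E_S)/(RT)] = (A_R/A_S)·exp[(E_S−E_R)/(RT)].
(E_S−E_R)/(RT) = (112−62.9)×10³/(8.314×325) = 49100/2702 = 18.17.
k_R/k_S = (7.01×10^11/6.09×10^18)·exp(18.17) = 1.151×10^-7 × 7.794×10^7 = 8.97.

8.97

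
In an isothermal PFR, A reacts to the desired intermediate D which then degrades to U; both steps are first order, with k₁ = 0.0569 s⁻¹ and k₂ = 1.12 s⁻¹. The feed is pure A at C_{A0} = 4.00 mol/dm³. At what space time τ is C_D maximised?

2.80 s

The intermediate peaks when r₁ = r₂, i.e. k₁e^(−k₁τ) = k₂e^(−k₂τ), giving τ_opt = ln(k₂/k₁)/(k₂−k₁).
= ln(1.12/0.0569)/(1.12−0.0569) = ln(19.68)/1.063 = 2.980/1.063 = 2.80 s.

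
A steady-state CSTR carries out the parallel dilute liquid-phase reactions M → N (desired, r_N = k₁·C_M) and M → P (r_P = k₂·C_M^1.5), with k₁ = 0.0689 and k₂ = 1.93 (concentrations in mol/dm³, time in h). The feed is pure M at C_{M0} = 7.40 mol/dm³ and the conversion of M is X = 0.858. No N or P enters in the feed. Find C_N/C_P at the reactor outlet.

0.0348

Exit C_M = C_{M0}(1−X) = 7.40×0.142 = 1.051 mol/dm³.
Rates in a CSTR are evaluated at the outlet concentration: r_N = 0.0689×1.051 = 0.07240, r_P = 1.93×1.051^1.5 = 2.079.
Overall selectivity = C_N/C_P = r_Nτ/(r_Pτ) = r_N/r_P = 0.0348.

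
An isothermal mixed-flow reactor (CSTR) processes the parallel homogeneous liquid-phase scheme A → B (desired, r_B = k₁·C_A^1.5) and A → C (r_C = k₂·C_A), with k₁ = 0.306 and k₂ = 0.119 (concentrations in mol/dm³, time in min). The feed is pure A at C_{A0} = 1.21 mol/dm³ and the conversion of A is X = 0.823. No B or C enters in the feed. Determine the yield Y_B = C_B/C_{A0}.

Exit C_A = C_{A0}(1−X) = 1.21×0.177 = 0.2142 mol/dm³.
Rates in a CSTR are evaluated at the outlet concentration: r_B = 0.306×0.2142^1.5 = 0.03033, r_C = 0.119×0.2142 = 0.02549.
Fraction of consumed A going to B: r_B/(r_B+r_C) = 0.5434.
C_B = 0.5434·C_{A0}·X = 0.5434×1.21×0.823 = 0.541 mol/dm³; Y_B = C_B/C_{A0} = 0.447.

0.447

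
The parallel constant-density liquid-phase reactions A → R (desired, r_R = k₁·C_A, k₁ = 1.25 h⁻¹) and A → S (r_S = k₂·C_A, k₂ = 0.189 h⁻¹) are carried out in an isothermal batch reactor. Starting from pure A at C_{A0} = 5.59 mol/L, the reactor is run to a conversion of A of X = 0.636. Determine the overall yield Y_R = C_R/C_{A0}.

C_A = C_{A0}(1−X) = 2.035 mol/L.
Both paths are first order in A, so the instantaneous fraction to R is constant: dC_R/d(−C_A) = k₁/(k₁+k₂) = 0.8687.
C_R = 0.8687·(C_{A0}−C_A) = 0.8687×3.555 = 3.09 mol/L.
Y_R = C_R/C_{A0} = 3.088/5.59 = 0.552.

0.552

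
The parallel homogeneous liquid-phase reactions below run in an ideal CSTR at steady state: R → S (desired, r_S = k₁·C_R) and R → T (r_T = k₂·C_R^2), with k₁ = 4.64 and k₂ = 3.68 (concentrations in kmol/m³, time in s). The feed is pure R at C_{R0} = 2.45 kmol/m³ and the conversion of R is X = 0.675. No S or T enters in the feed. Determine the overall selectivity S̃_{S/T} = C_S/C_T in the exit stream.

Exit C_R = C_{R0}(1−X) = 2.45×0.325 = 0.7962 kmol/m³.
A CSTR operates uniformly at the exit composition, giving r_S = 3.695 and r_T = 2.333 (each k·C_R^n at C_R = 0.7962).
Overall selectivity = C_S/C_T = r_Sτ/(r_Tτ) = r_S/r_T = 1.58.

1.58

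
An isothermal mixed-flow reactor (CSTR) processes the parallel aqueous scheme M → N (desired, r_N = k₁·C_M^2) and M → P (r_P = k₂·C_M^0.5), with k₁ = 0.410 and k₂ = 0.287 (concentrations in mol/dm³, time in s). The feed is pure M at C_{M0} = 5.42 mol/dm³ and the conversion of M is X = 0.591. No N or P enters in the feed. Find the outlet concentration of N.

Exit C_M = C_{M0}(1−X) = 5.42×0.409 = 2.217 mol/dm³.
In a CSTR the entire volume is at exit conditions, so r_N = 0.410×2.217^2 = 2.015 and r_P = 0.287×2.217^0.5 = 0.4273.
Fraction of consumed M going to N: r_N/(r_N+r_P) = 0.8250.
C_N = 0.8250·C_{M0}·X = 0.8250×5.42×0.591 = 2.64 mol/dm³.

2.64 mol/dm³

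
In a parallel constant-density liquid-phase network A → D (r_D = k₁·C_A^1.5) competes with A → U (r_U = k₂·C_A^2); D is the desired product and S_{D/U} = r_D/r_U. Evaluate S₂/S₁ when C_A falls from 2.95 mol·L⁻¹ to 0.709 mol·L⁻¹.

S_{D/U} = (k₁/k₂)·C_A^-0.5, so S₂/S₁ = (C_{A,2}/C_{A,1})^-0.5.
= (0.709/2.95)^(-0.5) = (0.2403)^(-0.5) = 2.04.

2.04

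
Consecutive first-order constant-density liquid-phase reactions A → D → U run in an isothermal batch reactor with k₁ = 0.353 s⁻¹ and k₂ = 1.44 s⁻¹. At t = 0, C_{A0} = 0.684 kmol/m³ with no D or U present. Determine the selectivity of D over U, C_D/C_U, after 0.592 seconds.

1.97

Solving the coupled first-order balances gives C_D(t) = [k₁/(k₂−k₁)]·C_{A0}·(e^(−k₁t) − e^(−k₂t)).
e^(−k₁t) = e^(−0.353×0.592) = e^(−0.2090) = 0.8114; e^(−k₂t) = e^(−0.8525) = 0.4264.
C_D = 0.353×0.684/(1.44−0.353) × (0.8114−0.4264) = 0.2221×0.3851 = 0.08553 kmol/m³.
C_A = C_{A0}e^(−k₁t) = 0.5550 kmol/m³, so C_U = C_{A0}−C_A−C_D = 0.04346 kmol/m³; C_D/C_U = 1.97.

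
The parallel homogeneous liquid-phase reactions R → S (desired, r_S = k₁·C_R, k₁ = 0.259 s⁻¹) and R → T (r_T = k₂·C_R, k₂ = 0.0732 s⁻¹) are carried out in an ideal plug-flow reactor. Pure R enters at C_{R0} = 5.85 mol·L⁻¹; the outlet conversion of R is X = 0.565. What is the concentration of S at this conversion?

C_R = C_{R0}(1−X) = 2.545 mol·L⁻¹.
Both paths are first order in R, so the instantaneous fraction to S is constant: dC_S/d(−C_R) = k₁/(k₁+k₂) = 0.7797.
C_S = 0.7797·(C_{R0}−C_R) = 0.7797×3.305 = 2.58 mol·L⁻¹.

2.58 mol·L⁻¹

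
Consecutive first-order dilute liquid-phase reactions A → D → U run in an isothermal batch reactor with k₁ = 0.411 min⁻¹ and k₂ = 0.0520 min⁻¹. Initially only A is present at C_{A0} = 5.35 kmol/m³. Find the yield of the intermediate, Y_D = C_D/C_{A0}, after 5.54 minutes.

The intermediate concentration in a first-order A→B→C sequence is C_D = k₁C_{A0}(e^(−k₁t) − e^(−k₂t))/(k₂−k₁).
e^(−k₁t) = e^(−0.411×5.54) = e^(−2.277) = 0.1026; e^(−k₂t) = e^(−0.2881) = 0.7497.
C_D = 0.411×5.35/(0.0520−0.411) × (0.1026−0.7497) = (-6.125)×(-0.6471) = 3.963 kmol/m³.
Y_D = C_D/C_{A0} = 3.963/5.35 = 0.741.

0.741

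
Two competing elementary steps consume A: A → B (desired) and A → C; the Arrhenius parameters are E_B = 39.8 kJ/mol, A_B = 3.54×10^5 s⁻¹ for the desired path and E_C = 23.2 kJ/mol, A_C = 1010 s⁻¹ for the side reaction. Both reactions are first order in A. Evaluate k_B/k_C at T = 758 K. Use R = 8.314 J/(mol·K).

With equal orders, S_{B/C} = k_B/k_C = (A_B/A_C)·exp[(E_C−E_B)/(RT)].
(E_C−E_B)/(RT) = (23.2−39.8)×10³/(8.314×758) = -16600/6302 = -2.634.
k_B/k_C = (3.54×10^5/1010)·exp(-2.634) = 350.5 × 0.07179 = 25.2.
Since E_B > E_C, raising the temperature improves selectivity toward B.

25.2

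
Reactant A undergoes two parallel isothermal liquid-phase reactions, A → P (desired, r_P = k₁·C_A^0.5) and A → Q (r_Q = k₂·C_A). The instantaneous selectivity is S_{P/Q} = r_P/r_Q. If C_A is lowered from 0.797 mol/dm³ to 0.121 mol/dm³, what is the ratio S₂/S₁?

2.57

S_{P/Q} = (k₁/k₂)·C_A^-0.5, so S₂/S₁ = (C_{A,2}/C_{A,1})^-0.5.
= (0.121/0.797)^(-0.5) = (0.1518)^(-0.5) = 2.57.
Selectivity toward P rises as C_A falls — low-concentration operation is favoured.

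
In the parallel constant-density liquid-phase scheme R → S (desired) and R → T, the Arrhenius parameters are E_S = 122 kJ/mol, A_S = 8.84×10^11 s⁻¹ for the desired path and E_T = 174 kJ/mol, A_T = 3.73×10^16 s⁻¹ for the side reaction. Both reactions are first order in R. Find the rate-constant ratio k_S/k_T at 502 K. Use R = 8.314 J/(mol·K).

Since both paths have the same order in R, the concentration cancels and S_{S/T} = k_S/k_T = (A_S/A_T)·exp[(E_T−E_S)/(RT)].
(E_T−E_S)/(RT) = (174−122)×10³/(8.314×502) = 52000/4174 = 12.46.
k_S/k_T = (8.84×10^11/3.73×10^16)·exp(12.46) = 2.370×10^-5 × 2.576×10^5 = 6.11.
Since E_S < E_T, lowering the temperature improves selectivity toward S.

6.11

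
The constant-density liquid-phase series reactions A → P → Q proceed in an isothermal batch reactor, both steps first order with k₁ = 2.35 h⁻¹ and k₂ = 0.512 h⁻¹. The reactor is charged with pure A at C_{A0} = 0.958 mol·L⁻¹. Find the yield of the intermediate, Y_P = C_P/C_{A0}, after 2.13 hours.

The intermediate concentration in a first-order A→B→C sequence is C_P = k₁C_{A0}(e^(−k₁t) − e^(−k₂t))/(k₂−k₁).
e^(−k₁t) = e^(−2.35×2.13) = e^(−5.005) = 0.006701; e^(−k₂t) = e^(−1.091) = 0.3360.
C_P = 2.35×0.958/(0.512−2.35) × (0.006701−0.3360) = (-1.225)×(-0.3293) = 0.4034 mol·L⁻¹.
Y_P = C_P/C_{A0} = 0.4034/0.958 = 0.421.

0.421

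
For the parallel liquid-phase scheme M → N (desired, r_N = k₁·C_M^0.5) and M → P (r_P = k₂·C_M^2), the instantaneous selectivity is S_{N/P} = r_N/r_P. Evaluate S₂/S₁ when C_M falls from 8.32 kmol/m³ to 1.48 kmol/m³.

S_{N/P} = (k₁/k₂)·C_M^-1.5, so S₂/S₁ = (C_{M,2}/C_{M,1})^-1.5.
= (1.48/8.32)^(-1.5) = (0.1779)^(-1.5) = 13.3.

13.3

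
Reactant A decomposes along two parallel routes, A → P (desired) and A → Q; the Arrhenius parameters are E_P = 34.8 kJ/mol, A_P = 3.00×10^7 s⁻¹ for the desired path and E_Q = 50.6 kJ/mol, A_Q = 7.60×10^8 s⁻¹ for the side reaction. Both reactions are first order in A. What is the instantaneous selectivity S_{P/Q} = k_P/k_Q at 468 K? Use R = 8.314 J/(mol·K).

2.29

k_P/k_Q = (A_P/A_Q)·exp[−(E_P−E_Q)/(RT)] = (A_P/A_Q)·exp[(E_Q−E_P)/(RT)].
(E_Q−E_P)/(RT) = (50.6−34.8)×10³/(8.314×468) = 15800/3891 = 4.061.
k_P/k_Q = (3.00×10^7/7.60×10^8)·exp(4.061) = 0.03947 × 58.02 = 2.29.
Since E_P < E_Q, lowering the temperature improves selectivity toward P.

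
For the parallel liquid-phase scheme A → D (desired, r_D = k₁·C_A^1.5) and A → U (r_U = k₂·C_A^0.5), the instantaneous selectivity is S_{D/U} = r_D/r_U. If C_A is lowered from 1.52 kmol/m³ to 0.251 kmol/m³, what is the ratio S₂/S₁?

S_{D/U} = (k₁/k₂)·C_A, so S₂/S₁ = (C_{A,2}/C_{A,1}).
= 0.251/1.52 = 0.165.
Selectivity toward D falls as C_A falls — high-concentration operation is favoured.

0.165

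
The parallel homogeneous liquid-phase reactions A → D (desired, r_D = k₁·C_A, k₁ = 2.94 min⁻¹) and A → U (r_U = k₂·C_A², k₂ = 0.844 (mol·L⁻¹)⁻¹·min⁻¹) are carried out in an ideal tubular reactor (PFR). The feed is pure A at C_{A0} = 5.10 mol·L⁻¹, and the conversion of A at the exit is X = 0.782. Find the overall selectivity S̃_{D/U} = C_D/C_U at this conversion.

C_A = C_{A0}(1−X) = 1.112 mol·L⁻¹.
Along a PFR/batch, dC_D/dC_A = −r_D/(r_D+r_U) = −k₁/(k₁+k₂·C_A).
Integrating from C_{A0} to C_A: C_D = (2.94/0.844)·ln[(2.94+0.844·5.10)/(2.94+0.844·1.11)] = 3.483·ln(7.244/3.878) = 2.176 mol·L⁻¹.
C_U = (C_{A0}−C_A)−C_D = 1.812 mol·L⁻¹; S̃_{D/U} = 2.176/1.812 = 1.20.

1.20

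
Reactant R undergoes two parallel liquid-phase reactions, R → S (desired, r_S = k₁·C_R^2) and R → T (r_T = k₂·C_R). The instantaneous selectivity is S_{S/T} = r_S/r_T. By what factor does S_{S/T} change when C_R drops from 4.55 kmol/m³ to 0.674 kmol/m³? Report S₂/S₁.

S_{S/T} = (k₁/k₂)·C_R, so S₂/S₁ = (C_{R,2}/C_{R,1}).
= 0.674/4.55 = 0.148.
Selectivity toward S falls as C_R falls — high-concentration operation is favoured.

0.148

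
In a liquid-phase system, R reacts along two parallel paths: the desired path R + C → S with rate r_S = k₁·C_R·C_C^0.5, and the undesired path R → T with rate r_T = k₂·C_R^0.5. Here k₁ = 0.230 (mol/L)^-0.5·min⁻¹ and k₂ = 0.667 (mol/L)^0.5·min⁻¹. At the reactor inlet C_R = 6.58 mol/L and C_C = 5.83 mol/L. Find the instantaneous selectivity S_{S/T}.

S_{S/T} = r_S/r_T = (k₁·C_R·C_C^0.5)/(k₂·C_R^0.5) = (k₁/k₂)·C_R^0.5·C_C^0.5.
= (0.230×6.580×5.830^0.5) / (0.667×6.580^0.5) = 3.654/1.711 = 2.14.
Since the desired path is higher order in R, keeping C_R high (PFR or concentrated feed) favours S.

2.14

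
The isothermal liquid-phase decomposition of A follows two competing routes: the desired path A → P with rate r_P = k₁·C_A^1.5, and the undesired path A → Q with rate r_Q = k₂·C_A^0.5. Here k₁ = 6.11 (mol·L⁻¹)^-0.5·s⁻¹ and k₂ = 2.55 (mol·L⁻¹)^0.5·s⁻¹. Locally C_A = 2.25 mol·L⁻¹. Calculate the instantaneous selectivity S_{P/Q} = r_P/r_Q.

S_{P/Q} = r_P/r_Q = (k₁·C_A^1.5)/(k₂·C_A^0.5) = (k₁/k₂)·C_A.
= (6.11×2.250^1.5) / (2.55×2.250^0.5) = 20.62/3.825 = 5.39.

5.39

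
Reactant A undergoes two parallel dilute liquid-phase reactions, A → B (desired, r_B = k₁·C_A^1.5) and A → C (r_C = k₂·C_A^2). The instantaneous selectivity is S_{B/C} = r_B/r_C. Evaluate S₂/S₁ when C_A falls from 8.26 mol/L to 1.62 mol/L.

2.26

S_{B/C} = (k₁/k₂)·C_A^-0.5, so S₂/S₁ = (C_{A,2}/C_{A,1})^-0.5.
= (1.62/8.26)^(-0.5) = (0.1961)^(-0.5) = 2.26.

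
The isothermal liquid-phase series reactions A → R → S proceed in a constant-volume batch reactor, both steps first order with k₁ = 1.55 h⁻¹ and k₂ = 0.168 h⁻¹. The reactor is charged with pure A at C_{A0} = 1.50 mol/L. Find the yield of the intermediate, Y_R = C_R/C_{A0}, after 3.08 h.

The intermediate concentration in a first-order A→B→C sequence is C_R = k₁C_{A0}(e^(−k₁t) − e^(−k₂t))/(k₂−k₁).
e^(−k₁t) = e^(−1.55×3.08) = e^(−4.774) = 0.008447; e^(−k₂t) = e^(−0.5174) = 0.5960.
C_R = 1.55×1.50/(0.168−1.55) × (0.008447−0.5960) = (-1.682)×(-0.5876) = 0.9885 mol/L.
Y_R = C_R/C_{A0} = 0.9885/1.50 = 0.659.

0.659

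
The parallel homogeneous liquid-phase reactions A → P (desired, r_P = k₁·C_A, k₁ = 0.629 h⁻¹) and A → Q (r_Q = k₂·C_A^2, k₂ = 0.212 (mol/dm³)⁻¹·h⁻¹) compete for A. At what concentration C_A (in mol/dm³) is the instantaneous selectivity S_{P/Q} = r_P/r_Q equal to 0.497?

5.97 mol/dm³

S_{P/Q} = (k₁/k₂)·C_A⁻¹ ⇒ C_A = (S·k₂/k₁)^(-1).
= (0.497×0.212/0.629)^(-1) = (0.1675)^(-1) = 5.97 mol/dm³.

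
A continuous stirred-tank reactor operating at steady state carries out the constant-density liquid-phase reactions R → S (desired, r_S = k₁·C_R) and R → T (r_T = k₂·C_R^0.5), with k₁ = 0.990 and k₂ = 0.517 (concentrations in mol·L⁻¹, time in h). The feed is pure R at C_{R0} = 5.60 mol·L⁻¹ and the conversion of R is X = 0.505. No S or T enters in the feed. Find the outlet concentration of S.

2.15 mol·L⁻¹

Exit C_R = C_{R0}(1−X) = 5.60×0.495 = 2.772 mol·L⁻¹.
A CSTR operates uniformly at the exit composition, giving r_S = 2.744 and r_T = 0.8608 (each k·C_R^n at C_R = 2.772).
Fraction of consumed R going to S: r_S/(r_S+r_T) = 0.7612.
C_S = 0.7612·C_{R0}·X = 0.7612×5.60×0.505 = 2.15 mol·L⁻¹.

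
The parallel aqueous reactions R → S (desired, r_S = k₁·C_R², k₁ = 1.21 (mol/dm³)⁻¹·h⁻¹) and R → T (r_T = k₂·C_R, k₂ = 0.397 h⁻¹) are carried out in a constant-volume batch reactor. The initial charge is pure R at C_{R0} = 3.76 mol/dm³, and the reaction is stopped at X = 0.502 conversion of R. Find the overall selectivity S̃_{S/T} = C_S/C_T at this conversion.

8.29

C_R = C_{R0}(1−X) = 1.872 mol/dm³.
Along a PFR/batch, dC_T/dC_R = −r_T/(r_S+r_T) = −k₂/(k₂+k₁·C_R).
Integrating from C_{R0} to C_R: C_T = (0.397/1.21)·ln[(0.397+1.21·3.76)/(0.397+1.21·1.87)] = 0.3281·ln(4.947/2.663) = 0.2032 mol/dm³.
Then C_S = (C_{R0}−C_R) − C_T = 1.888 − 0.2032 = 1.684 mol/dm³.
S̃_{S/T} = C_S/C_T = 1.684/0.2032 = 8.29.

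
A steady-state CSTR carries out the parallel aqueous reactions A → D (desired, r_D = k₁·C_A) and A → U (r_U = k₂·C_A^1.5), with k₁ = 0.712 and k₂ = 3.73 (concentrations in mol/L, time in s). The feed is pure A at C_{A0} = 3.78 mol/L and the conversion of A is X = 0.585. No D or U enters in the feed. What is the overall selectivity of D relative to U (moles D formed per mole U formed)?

Exit C_A = C_{A0}(1−X) = 3.78×0.415 = 1.569 mol/L.
Rates in a CSTR are evaluated at the outlet concentration: r_D = 0.712×1.569 = 1.117, r_U = 3.73×1.569^1.5 = 7.329.
Overall selectivity = C_D/C_U = r_Dτ/(r_Uτ) = r_D/r_U = 0.152.

0.152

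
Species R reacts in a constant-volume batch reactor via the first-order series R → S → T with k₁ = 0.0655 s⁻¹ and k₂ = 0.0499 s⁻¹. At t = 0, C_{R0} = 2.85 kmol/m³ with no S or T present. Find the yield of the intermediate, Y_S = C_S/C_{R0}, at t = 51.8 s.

The intermediate concentration in a first-order A→B→C sequence is C_S = k₁C_{R0}(e^(−k₁t) − e^(−k₂t))/(k₂−k₁).
e^(−k₁t) = e^(−0.0655×51.8) = e^(−3.393) = 0.03361; e^(−k₂t) = e^(−2.585) = 0.07541.
C_S = 0.0655×2.85/(0.0499−0.0655) × (0.03361−0.07541) = (-11.97)×(-0.04180) = 0.5002 kmol/m³.
Y_S = C_S/C_{R0} = 0.5002/2.85 = 0.176.

0.176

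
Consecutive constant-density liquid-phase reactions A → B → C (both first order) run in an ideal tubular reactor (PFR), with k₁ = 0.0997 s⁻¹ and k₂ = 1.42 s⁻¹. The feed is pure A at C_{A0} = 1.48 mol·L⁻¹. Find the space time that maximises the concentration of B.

The intermediate peaks when r₁ = r₂, i.e. k₁e^(−k₁τ) = k₂e^(−k₂τ), giving τ_opt = ln(k₂/k₁)/(k₂−k₁).
= ln(1.42/0.0997)/(1.42−0.0997) = ln(14.24)/1.320 = 2.656/1.320 = 2.01 s.

2.01 s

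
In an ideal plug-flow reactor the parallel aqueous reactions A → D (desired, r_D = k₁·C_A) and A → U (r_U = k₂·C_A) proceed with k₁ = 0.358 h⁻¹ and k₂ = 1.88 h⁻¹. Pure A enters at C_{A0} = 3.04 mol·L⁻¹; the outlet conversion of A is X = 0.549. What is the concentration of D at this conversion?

C_A = C_{A0}(1−X) = 1.371 mol·L⁻¹.
Both paths are first order in A, so the instantaneous fraction to D is constant: dC_D/d(−C_A) = k₁/(k₁+k₂) = 0.1600.
C_D = 0.1600·(C_{A0}−C_A) = 0.1600×1.669 = 0.267 mol·L⁻¹.

0.267 mol·L⁻¹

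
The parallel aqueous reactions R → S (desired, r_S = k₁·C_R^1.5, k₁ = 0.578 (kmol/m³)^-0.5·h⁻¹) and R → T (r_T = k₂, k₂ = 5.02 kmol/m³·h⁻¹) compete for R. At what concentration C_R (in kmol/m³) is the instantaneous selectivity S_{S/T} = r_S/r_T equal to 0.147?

1.18 kmol/m³

S_{S/T} = (k₁/k₂)·C_R^1.5 ⇒ C_R = (S·k₂/k₁)^(1/1.5).
= (0.147×5.02/0.578)^(0.6667) = (1.277)^(0.6667) = 1.18 kmol/m³.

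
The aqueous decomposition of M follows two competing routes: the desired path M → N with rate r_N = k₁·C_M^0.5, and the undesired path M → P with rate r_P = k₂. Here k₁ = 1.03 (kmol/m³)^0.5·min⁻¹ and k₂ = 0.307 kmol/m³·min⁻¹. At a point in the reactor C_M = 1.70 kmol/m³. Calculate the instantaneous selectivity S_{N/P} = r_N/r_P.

S_{N/P} = r_N/r_P = (k₁·C_M^0.5)/(k₂) = (k₁/k₂)·C_M^0.5.
= (1.03×1.700^0.5) / (0.307) = 1.343/0.3070 = 4.37.

4.37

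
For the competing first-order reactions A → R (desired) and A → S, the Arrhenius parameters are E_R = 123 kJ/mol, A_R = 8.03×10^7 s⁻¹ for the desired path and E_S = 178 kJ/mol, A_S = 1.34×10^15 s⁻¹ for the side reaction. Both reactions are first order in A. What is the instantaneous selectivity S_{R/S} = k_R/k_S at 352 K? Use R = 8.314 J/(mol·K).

8.70

With equal orders, S_{R/S} = k_R/k_S = (A_R/A_S)·exp[(E_S−E_R)/(RT)].
(E_S−E_R)/(RT) = (178−123)×10³/(8.314×352) = 55000/2927 = 18.79.
k_R/k_S = (8.03×10^7/1.34×10^15)·exp(18.79) = 5.993×10^-8 × 1.452×10^8 = 8.70.
Since E_R < E_S, lowering the temperature improves selectivity toward R.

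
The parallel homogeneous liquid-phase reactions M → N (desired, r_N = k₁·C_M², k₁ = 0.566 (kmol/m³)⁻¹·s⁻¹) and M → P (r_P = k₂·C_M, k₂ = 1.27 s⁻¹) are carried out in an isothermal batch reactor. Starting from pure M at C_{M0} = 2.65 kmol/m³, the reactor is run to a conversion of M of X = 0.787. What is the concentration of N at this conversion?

C_M = C_{M0}(1−X) = 0.5644 kmol/m³.
Along a PFR/batch, dC_P/dC_M = −r_P/(r_N+r_P) = −k₂/(k₂+k₁·C_M).
Integrating from C_{M0} to C_M: C_P = (1.27/0.566)·ln[(1.27+0.566·2.65)/(1.27+0.566·0.564)] = 2.244·ln(2.770/1.589) = 1.246 kmol/m³.
Then C_N = (C_{M0}−C_M) − C_P = 2.086 − 1.246 = 0.8393 kmol/m³.

0.839 kmol/m³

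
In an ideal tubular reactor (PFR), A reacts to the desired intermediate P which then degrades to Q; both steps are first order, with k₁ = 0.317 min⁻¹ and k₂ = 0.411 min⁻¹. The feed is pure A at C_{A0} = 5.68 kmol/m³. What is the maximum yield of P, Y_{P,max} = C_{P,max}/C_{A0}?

0.321

Evaluating C_P at τ_opt = ln(k₂/k₁)/(k₂−k₁) gives C_{P,max}/C_{A0} = (k₁/k₂)^[k₂/(k₂−k₁)].
= (0.317/0.411)^(0.411/(0.411−0.317)) = (0.7713)^(4.372) = 0.3213.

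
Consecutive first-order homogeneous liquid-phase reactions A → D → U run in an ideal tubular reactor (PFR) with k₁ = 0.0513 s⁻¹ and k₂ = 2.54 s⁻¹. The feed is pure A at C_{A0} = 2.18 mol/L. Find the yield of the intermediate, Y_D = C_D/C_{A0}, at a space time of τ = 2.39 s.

0.0182

For first-order series with pure A initially, C_D(τ) = k₁C_{A0}/(k₂−k₁)·(e^(−k₁τ) − e^(−k₂τ)).
e^(−k₁τ) = e^(−0.0513×2.39) = e^(−0.1226) = 0.8846; e^(−k₂τ) = e^(−6.071) = 0.002310.
C_D = 0.0513×2.18/(2.54−0.0513) × (0.8846−0.002310) = 0.04494×0.8823 = 0.03965 mol/L.
Y_D = C_D/C_{A0} = 0.03965/2.18 = 0.0182.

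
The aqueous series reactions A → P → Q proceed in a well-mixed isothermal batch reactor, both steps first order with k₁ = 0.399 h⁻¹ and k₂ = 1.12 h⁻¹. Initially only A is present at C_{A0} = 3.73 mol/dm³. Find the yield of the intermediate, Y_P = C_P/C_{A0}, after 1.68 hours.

0.199

For first-order series with pure A initially, C_P(t) = k₁C_{A0}/(k₂−k₁)·(e^(−k₁t) − e^(−k₂t)).
e^(−k₁t) = e^(−0.399×1.68) = e^(−0.6703) = 0.5115; e^(−k₂t) = e^(−1.882) = 0.1523.
C_P = 0.399×3.73/(1.12−0.399) × (0.5115−0.1523) = 2.064×0.3592 = 0.7414 mol/dm³.
Y_P = C_P/C_{A0} = 0.7414/3.73 = 0.199.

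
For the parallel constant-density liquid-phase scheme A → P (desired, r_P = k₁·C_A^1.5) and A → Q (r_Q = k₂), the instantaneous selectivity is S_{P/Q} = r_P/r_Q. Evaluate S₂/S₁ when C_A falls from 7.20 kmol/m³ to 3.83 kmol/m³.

0.388

S_{P/Q} = (k₁/k₂)·C_A^1.5, so S₂/S₁ = (C_{A,2}/C_{A,1})^1.5.
= (3.83/7.20)^1.5 = (0.5319)^1.5 = 0.388.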